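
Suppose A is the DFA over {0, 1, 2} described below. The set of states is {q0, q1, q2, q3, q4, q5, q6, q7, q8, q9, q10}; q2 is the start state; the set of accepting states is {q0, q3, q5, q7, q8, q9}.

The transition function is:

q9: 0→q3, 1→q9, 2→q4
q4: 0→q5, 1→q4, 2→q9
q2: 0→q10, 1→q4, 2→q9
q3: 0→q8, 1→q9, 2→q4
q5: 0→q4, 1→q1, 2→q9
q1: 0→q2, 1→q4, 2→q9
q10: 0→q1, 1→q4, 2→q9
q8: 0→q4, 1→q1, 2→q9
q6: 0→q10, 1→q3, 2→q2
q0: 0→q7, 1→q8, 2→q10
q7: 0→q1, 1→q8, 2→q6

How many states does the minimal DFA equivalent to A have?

Reachable states from the start: {q1,q2,q3,q4,q5,q8,q9,q10}. Unreachable: {q0,q6,q7} — drop them.
P0 = {q3,q5,q8,q9} | {q1,q2,q4,q10}.
On input 0, block {q3,q5,q8,q9} splits into {q3,q9} and {q5,q8}.
On input 0, block {q3,q9} splits into {q3} and {q9}.
Refine {q1,q2,q4,q10} on symbol 0: members go to different blocks, giving {q1,q2,q10} and {q4}.
Stable partition: {q3} | {q1,q2,q10} | {q5,q8} | {q9} | {q4} — 5 equivalence classes.

5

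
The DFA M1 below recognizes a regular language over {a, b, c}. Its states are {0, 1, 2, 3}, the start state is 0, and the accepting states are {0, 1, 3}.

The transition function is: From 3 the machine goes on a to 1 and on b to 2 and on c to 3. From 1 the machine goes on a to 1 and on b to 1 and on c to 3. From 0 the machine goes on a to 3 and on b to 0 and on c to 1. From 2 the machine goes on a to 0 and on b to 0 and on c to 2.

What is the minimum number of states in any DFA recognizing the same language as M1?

4

Initial partition by acceptance: {0,1,3} | {2}.
Refine {0,1,3} on symbol b: members go to different blocks, giving {0,1} and {3}.
On input a, block {0,1} splits into {0} and {1}.
No further refinement is possible. Final partition (4 blocks): {0} | {2} | {3} | {1}.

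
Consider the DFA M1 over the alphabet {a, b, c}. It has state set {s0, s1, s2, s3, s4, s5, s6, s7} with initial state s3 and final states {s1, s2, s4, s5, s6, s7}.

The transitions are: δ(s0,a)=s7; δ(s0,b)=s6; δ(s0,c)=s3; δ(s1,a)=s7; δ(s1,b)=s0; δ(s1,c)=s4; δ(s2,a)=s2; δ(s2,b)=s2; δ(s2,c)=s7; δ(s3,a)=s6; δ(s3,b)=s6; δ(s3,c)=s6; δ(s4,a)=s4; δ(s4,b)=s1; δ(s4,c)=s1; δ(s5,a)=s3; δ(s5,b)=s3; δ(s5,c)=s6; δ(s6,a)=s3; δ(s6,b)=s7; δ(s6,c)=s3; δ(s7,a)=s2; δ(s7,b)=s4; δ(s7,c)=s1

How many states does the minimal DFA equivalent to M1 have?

7

First remove the unreachable states {s5}; 7 states remain.
Initial partition by acceptance: {s1,s2,s4,s6,s7} | {s0,s3}.
On input a, block {s1,s2,s4,s6,s7} splits into {s1,s2,s4,s7} and {s6}.
On input b, block {s1,s2,s4,s7} splits into {s2,s4,s7} and {s1}.
Split {s2,s4,s7} by δ(·,b) → {s2,s7} and {s4}.
Refine {s2,s7} on symbol b: members go to different blocks, giving {s2} and {s7}.
Split {s0,s3} by δ(·,a) → {s0} and {s3}.
No further refinement is possible. Final partition (7 blocks): {s2} | {s0} | {s6} | {s1} | {s4} | {s7} | {s3}.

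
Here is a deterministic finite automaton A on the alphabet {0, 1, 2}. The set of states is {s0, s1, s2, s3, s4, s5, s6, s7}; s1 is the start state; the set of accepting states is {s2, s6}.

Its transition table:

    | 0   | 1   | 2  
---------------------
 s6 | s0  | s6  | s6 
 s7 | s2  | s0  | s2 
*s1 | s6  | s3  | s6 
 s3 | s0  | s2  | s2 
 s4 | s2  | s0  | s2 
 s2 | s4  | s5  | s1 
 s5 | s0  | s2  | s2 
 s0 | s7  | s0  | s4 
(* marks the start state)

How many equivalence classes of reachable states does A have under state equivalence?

All states are reachable from the start state.
Start with accepting vs non-accepting: {s2,s6} | {s0,s1,s3,s4,s5,s7}.
Refine {s2,s6} on symbol 1: members go to different blocks, giving {s2} and {s6}.
Split {s0,s1,s3,s4,s5,s7} by δ(·,0) → {s0,s3,s5} and {s4,s7} and {s1}.
Refine {s0,s3,s5} on symbol 0: members go to different blocks, giving {s3,s5} and {s0}.
The partition is now stable with 6 blocks: {s2} | {s3,s5} | {s6} | {s4,s7} | {s1} | {s0}.

6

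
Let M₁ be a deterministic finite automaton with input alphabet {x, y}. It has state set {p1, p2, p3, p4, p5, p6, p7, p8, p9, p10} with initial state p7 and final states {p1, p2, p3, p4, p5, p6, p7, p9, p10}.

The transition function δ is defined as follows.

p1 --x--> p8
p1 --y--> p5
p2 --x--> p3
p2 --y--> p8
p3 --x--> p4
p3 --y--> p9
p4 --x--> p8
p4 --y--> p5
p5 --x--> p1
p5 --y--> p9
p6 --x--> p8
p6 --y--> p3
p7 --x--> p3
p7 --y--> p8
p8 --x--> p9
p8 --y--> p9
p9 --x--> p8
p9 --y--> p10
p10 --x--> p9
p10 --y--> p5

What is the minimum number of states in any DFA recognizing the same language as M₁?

6

First remove the unreachable states {p2,p6}; 8 states remain.
P0 = {p1,p3,p4,p5,p7,p9,p10} | {p8}.
Refine {p1,p3,p4,p5,p7,p9,p10} on symbol x: members go to different blocks, giving {p3,p5,p7,p10} and {p1,p4,p9}.
Split {p3,p5,p7,p10} by δ(·,x) → {p3,p5,p10} and {p7}.
Refine {p3,p5,p10} on symbol y: members go to different blocks, giving {p3,p5} and {p10}.
Refine {p1,p4,p9} on symbol y: members go to different blocks, giving {p1,p4} and {p9}.
The partition is now stable with 6 blocks: {p3,p5} | {p8} | {p1,p4} | {p7} | {p10} | {p9}.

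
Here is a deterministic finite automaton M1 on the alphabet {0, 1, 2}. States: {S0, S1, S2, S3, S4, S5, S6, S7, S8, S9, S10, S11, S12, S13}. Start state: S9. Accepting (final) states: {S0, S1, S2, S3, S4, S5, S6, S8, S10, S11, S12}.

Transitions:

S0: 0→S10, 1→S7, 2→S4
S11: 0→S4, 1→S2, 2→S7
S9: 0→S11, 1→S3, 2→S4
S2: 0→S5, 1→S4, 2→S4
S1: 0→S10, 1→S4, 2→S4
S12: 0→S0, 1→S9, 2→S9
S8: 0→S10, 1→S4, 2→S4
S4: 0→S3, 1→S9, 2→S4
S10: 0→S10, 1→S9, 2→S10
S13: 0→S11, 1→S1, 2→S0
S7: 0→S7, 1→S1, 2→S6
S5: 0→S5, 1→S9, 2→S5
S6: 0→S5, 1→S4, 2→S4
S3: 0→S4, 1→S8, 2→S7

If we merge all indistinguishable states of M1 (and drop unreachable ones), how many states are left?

6

States {S0,S12,S13} cannot be reached from the start state, so discard them.
Start with accepting vs non-accepting: {S1,S2,S3,S4,S5,S6,S8,S10,S11} | {S7,S9}.
Split {S1,S2,S3,S4,S5,S6,S8,S10,S11} by δ(·,1) → {S1,S2,S3,S6,S8,S11} and {S4,S5,S10}.
Refine {S1,S2,S3,S6,S8,S11} on symbol 1: members go to different blocks, giving {S1,S2,S6,S8} and {S3,S11}.
On input 0, block {S7,S9} splits into {S7} and {S9}.
Refine {S4,S5,S10} on symbol 0: members go to different blocks, giving {S5,S10} and {S4}.
The partition is now stable with 6 blocks: {S1,S2,S6,S8} | {S7} | {S5,S10} | {S3,S11} | {S9} | {S4}.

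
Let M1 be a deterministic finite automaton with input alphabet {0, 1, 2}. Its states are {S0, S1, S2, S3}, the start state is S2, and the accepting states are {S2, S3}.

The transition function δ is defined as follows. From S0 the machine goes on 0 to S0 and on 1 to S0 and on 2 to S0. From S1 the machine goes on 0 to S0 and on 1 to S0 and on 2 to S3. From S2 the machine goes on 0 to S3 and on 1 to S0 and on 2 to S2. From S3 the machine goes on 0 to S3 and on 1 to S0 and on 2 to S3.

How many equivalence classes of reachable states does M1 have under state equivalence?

2

States {S1} cannot be reached from the start state, so discard them.
P0 = {S2,S3} | {S0}.
No further refinement is possible. Final partition (2 blocks): {S2,S3} | {S0}.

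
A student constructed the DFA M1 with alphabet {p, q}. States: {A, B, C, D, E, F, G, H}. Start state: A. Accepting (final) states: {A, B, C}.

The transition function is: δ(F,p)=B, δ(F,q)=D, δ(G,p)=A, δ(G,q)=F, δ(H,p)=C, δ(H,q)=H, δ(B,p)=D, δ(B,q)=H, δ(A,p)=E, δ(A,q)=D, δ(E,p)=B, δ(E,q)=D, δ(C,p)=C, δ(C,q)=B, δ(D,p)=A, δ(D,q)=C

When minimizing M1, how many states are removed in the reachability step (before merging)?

2

BFS from A reaches {A, B, C, D, E, H}; the 2 state(s) F, G are never visited.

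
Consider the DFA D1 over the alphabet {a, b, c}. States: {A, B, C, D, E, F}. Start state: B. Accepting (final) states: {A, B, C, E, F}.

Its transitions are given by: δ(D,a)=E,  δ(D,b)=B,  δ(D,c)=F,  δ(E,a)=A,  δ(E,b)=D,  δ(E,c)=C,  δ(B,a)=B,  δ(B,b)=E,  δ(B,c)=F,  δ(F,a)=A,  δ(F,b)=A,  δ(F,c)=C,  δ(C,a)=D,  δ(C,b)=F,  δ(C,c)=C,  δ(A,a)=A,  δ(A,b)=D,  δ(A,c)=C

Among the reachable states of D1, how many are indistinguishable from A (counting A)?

2

All states are reachable from the start state.
Start with accepting vs non-accepting: {A,B,C,E,F} | {D}.
On input a, block {A,B,C,E,F} splits into {A,B,E,F} and {C}.
Refine {A,B,E,F} on symbol b: members go to different blocks, giving {A,E} and {B,F}.
On input a, block {B,F} splits into {B} and {F}.
The partition is now stable with 5 blocks: {A,E} | {D} | {C} | {B} | {F}.
The equivalence class containing A is {A,E}, of size 2.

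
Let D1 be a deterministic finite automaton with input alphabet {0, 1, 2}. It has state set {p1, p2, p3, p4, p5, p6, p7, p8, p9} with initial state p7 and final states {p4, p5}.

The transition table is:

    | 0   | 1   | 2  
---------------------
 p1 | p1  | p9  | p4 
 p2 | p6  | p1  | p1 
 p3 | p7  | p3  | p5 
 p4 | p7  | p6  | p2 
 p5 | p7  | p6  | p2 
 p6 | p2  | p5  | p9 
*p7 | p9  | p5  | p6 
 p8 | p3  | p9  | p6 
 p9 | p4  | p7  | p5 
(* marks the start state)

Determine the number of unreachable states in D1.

2

BFS from p7 reaches {p1, p2, p4, p5, p6, p7, p9}; the 2 state(s) p3, p8 are never visited.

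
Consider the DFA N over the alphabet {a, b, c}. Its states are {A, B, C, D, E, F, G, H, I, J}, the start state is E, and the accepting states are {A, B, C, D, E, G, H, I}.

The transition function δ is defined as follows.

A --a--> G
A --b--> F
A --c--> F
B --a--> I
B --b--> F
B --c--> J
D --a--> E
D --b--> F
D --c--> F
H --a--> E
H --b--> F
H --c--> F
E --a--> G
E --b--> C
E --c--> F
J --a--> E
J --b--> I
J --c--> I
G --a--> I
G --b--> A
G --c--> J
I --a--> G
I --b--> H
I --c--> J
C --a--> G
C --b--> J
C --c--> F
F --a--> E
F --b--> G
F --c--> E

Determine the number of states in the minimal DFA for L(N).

Reachable states from the start: {A,C,E,F,G,H,I,J}. Unreachable: {B,D} — drop them.
P0 = {A,C,E,G,H,I} | {F,J}.
Refine {A,C,E,G,H,I} on symbol b: members go to different blocks, giving {A,C,H} and {E,G,I}.
Stable partition: {A,C,H} | {F,J} | {E,G,I} — 3 equivalence classes.

3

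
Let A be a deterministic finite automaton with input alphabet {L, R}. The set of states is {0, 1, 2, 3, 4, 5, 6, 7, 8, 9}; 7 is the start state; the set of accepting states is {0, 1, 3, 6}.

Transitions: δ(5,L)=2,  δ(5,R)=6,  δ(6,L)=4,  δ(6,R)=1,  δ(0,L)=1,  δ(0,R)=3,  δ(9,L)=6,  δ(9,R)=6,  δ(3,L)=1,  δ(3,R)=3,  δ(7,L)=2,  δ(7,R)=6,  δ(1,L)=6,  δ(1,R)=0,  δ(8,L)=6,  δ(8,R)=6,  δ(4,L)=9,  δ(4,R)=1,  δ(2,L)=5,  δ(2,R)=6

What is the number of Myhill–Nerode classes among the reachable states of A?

Reachable states from the start: {0,1,2,3,4,5,6,7,9}. Unreachable: {8} — drop them.
Initial partition by acceptance: {0,1,3,6} | {2,4,5,7,9}.
Refine {0,1,3,6} on symbol L: members go to different blocks, giving {0,1,3} and {6}.
Refine {0,1,3} on symbol L: members go to different blocks, giving {0,3} and {1}.
Refine {2,4,5,7,9} on symbol L: members go to different blocks, giving {2,4,5,7} and {9}.
On input L, block {2,4,5,7} splits into {2,5,7} and {4}.
No further refinement is possible. Final partition (6 blocks): {0,3} | {2,5,7} | {6} | {1} | {9} | {4}.

6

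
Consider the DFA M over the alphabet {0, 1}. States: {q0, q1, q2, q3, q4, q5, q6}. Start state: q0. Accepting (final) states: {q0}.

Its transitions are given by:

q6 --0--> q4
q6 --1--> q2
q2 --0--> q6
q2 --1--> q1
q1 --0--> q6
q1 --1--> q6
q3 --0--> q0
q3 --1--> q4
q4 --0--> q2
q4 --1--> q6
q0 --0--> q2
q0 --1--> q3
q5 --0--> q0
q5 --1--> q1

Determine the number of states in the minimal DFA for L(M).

3

First remove the unreachable states {q5}; 6 states remain.
Initial partition by acceptance: {q0} | {q1,q2,q3,q4,q6}.
On input 0, block {q1,q2,q3,q4,q6} splits into {q1,q2,q4,q6} and {q3}.
Stable partition: {q0} | {q1,q2,q4,q6} | {q3} — 3 equivalence classes.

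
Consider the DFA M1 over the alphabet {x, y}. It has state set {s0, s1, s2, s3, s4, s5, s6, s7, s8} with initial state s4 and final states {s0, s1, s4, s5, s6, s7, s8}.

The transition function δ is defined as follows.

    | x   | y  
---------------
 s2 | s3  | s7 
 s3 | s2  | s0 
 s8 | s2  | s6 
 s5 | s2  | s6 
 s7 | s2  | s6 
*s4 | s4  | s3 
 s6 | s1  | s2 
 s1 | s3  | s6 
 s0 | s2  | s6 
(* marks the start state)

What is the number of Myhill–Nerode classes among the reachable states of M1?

States {s5,s8} cannot be reached from the start state, so discard them.
Start with accepting vs non-accepting: {s0,s1,s4,s6,s7} | {s2,s3}.
Split {s0,s1,s4,s6,s7} by δ(·,x) → {s0,s1,s7} and {s4,s6}.
On input x, block {s4,s6} splits into {s4} and {s6}.
The partition is now stable with 4 blocks: {s0,s1,s7} | {s2,s3} | {s4} | {s6}.

4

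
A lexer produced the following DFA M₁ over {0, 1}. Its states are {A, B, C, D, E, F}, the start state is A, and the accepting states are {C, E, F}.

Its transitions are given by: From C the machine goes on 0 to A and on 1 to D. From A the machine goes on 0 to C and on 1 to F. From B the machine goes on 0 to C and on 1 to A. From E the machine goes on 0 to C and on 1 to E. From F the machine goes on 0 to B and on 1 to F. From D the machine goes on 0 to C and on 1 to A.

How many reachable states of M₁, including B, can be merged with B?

2

First remove the unreachable states {E}; 5 states remain.
P0 = {C,F} | {A,B,D}.
Split {C,F} by δ(·,1) → {C} and {F}.
On input 1, block {A,B,D} splits into {B,D} and {A}.
The partition is now stable with 4 blocks: {C} | {B,D} | {F} | {A}.
State B belongs to the block {B,D}, which has 2 states.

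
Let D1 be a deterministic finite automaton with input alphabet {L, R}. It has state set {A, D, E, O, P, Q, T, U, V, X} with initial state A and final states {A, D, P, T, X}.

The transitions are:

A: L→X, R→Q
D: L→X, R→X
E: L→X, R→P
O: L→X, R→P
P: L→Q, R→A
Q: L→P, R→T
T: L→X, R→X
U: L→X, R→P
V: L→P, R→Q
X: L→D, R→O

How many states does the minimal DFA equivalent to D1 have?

6

Reachable states from the start: {A,D,O,P,Q,T,X}. Unreachable: {E,U,V} — drop them.
P0 = {A,D,P,T,X} | {O,Q}.
On input L, block {A,D,P,T,X} splits into {A,D,T,X} and {P}.
On input R, block {A,D,T,X} splits into {A,X} and {D,T}.
Split {A,X} by δ(·,L) → {X} and {A}.
Refine {O,Q} on symbol L: members go to different blocks, giving {O} and {Q}.
Stable partition: {X} | {O} | {P} | {D,T} | {A} | {Q} — 6 equivalence classes.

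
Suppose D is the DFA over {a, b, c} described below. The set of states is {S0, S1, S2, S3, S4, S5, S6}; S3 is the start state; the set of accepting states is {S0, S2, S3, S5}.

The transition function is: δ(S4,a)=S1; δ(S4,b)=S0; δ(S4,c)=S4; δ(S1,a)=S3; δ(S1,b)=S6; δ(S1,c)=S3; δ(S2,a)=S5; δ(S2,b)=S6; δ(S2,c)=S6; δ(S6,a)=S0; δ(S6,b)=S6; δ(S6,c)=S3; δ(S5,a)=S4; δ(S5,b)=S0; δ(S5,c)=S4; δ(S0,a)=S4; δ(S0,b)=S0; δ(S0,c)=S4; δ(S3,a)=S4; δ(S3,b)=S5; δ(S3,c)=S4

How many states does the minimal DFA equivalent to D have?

Reachable states from the start: {S0,S1,S3,S4,S5,S6}. Unreachable: {S2} — drop them.
P0 = {S0,S3,S5} | {S1,S4,S6}.
Split {S1,S4,S6} by δ(·,a) → {S1,S6} and {S4}.
Stable partition: {S0,S3,S5} | {S1,S6} | {S4} — 3 equivalence classes.

3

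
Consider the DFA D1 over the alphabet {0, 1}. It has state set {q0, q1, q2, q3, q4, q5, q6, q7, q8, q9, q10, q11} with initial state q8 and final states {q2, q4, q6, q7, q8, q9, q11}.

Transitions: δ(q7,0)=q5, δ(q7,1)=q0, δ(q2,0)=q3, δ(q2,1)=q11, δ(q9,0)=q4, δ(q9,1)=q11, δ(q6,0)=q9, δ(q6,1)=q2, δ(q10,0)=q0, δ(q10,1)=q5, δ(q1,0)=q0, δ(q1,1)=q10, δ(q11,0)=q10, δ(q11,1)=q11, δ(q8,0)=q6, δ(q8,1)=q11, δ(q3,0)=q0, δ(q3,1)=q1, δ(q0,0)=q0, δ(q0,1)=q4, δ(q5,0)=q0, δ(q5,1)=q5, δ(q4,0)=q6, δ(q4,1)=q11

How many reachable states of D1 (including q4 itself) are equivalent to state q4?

4

States {q7} cannot be reached from the start state, so discard them.
P0 = {q2,q4,q6,q8,q9,q11} | {q0,q1,q3,q5,q10}.
On input 0, block {q2,q4,q6,q8,q9,q11} splits into {q4,q6,q8,q9} and {q2,q11}.
Split {q0,q1,q3,q5,q10} by δ(·,1) → {q1,q3,q5,q10} and {q0}.
Stable partition: {q4,q6,q8,q9} | {q1,q3,q5,q10} | {q2,q11} | {q0} — 4 equivalence classes.
State q4 belongs to the block {q4,q6,q8,q9}, which has 4 states.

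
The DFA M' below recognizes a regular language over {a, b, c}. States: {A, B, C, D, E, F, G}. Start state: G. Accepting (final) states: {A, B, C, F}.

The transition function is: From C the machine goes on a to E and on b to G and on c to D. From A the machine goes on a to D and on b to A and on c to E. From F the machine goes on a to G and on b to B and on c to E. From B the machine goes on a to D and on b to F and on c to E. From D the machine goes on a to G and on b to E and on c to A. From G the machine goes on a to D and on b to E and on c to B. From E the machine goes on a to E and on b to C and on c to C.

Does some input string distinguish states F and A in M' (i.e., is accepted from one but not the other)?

No

Every state is reachable, so we keep all 7.
P0 = {A,B,C,F} | {D,E,G}.
Split {A,B,C,F} by δ(·,b) → {A,B,F} and {C}.
Refine {D,E,G} on symbol b: members go to different blocks, giving {D,G} and {E}.
Stable partition: {A,B,F} | {D,G} | {C} | {E} — 4 equivalence classes.
F and A lie in the same block of the stable partition, so they are equivalent — no string distinguishes them.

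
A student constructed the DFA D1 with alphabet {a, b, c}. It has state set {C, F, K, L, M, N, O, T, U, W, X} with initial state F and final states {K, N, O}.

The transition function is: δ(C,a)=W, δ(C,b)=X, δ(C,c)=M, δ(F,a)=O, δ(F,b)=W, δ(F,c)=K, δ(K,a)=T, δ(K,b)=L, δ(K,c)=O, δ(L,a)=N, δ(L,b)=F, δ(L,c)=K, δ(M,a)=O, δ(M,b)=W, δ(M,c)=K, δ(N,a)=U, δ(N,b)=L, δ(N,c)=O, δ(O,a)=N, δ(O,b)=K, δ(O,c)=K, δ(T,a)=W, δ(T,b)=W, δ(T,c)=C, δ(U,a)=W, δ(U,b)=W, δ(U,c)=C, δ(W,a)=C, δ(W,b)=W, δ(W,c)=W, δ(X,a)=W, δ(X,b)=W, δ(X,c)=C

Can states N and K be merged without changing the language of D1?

Yes

All states are reachable from the start state.
Initial partition by acceptance: {K,N,O} | {C,F,L,M,T,U,W,X}.
Split {K,N,O} by δ(·,a) → {K,N} and {O}.
On input a, block {C,F,L,M,T,U,W,X} splits into {C,T,U,W,X} and {F,M} and {L}.
Refine {C,T,U,W,X} on symbol c: members go to different blocks, giving {T,U,W,X} and {C}.
Refine {T,U,W,X} on symbol a: members go to different blocks, giving {T,U,X} and {W}.
The partition is now stable with 7 blocks: {K,N} | {T,U,X} | {O} | {F,M} | {L} | {C} | {W}.
N and K lie in the same block of the stable partition, so they are equivalent — no string distinguishes them.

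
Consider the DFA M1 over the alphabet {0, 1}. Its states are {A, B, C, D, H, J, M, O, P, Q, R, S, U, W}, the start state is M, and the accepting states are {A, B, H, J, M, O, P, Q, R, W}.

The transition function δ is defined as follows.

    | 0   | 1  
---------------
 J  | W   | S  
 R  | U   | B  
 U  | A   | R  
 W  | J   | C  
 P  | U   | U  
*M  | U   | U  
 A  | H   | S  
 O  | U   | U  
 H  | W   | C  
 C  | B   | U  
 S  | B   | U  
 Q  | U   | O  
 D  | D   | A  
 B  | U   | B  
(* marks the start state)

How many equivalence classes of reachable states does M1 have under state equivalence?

First remove the unreachable states {D,O,P,Q}; 10 states remain.
P0 = {A,B,H,J,M,R,W} | {C,S,U}.
On input 0, block {A,B,H,J,M,R,W} splits into {A,H,J,W} and {B,M,R}.
On input 0, block {C,S,U} splits into {C,S} and {U}.
Split {B,M,R} by δ(·,1) → {B,R} and {M}.
The partition is now stable with 5 blocks: {A,H,J,W} | {C,S} | {B,R} | {U} | {M}.

5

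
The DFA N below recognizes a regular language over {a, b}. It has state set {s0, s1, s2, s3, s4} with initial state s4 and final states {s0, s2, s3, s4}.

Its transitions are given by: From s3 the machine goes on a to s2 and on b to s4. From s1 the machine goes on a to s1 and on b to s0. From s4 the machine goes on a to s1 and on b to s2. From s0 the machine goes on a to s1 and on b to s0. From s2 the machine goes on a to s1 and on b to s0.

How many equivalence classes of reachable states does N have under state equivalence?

States {s3} cannot be reached from the start state, so discard them.
P0 = {s0,s2,s4} | {s1}.
No further refinement is possible. Final partition (2 blocks): {s0,s2,s4} | {s1}.

2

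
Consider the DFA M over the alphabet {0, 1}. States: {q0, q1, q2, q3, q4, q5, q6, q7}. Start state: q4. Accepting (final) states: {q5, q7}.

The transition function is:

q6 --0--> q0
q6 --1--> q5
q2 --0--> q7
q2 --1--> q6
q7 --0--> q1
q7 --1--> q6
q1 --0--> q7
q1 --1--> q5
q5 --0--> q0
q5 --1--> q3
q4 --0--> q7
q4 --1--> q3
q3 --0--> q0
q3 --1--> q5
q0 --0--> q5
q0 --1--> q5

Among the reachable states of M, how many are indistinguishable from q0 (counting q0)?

2

Reachable states from the start: {q0,q1,q3,q4,q5,q6,q7}. Unreachable: {q2} — drop them.
Initial partition by acceptance: {q5,q7} | {q0,q1,q3,q4,q6}.
Split {q0,q1,q3,q4,q6} by δ(·,0) → {q0,q1,q4} and {q3,q6}.
Split {q0,q1,q4} by δ(·,1) → {q0,q1} and {q4}.
Stable partition: {q5,q7} | {q0,q1} | {q3,q6} | {q4} — 4 equivalence classes.
The equivalence class containing q0 is {q0,q1}, of size 2.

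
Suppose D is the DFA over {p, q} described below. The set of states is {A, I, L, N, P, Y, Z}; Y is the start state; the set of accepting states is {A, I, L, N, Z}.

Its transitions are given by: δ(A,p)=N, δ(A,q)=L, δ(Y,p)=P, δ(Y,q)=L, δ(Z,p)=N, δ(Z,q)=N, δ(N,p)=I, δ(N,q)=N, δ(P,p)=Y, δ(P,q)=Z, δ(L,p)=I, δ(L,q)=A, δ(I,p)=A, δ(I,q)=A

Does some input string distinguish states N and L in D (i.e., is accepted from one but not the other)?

No

Every state is reachable, so we keep all 7.
Initial partition by acceptance: {A,I,L,N,Z} | {P,Y}.
Stable partition: {A,I,L,N,Z} | {P,Y} — 2 equivalence classes.
N and L lie in the same block of the stable partition, so they are equivalent — no string distinguishes them.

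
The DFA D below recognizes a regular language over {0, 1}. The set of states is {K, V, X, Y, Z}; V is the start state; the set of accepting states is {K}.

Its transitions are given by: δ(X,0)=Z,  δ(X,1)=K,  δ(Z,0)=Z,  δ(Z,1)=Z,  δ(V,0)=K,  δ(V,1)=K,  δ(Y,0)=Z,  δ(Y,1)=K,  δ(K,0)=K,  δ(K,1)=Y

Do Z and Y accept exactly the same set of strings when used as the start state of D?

Reachable states from the start: {K,V,Y,Z}. Unreachable: {X} — drop them.
Start with accepting vs non-accepting: {K} | {V,Y,Z}.
Refine {V,Y,Z} on symbol 0: members go to different blocks, giving {Y,Z} and {V}.
Split {Y,Z} by δ(·,1) → {Z} and {Y}.
No further refinement is possible. Final partition (4 blocks): {K} | {Z} | {V} | {Y}.
Z and Y end up in different blocks, so they are distinguishable. For instance, the string '1' is accepted from only Y.

No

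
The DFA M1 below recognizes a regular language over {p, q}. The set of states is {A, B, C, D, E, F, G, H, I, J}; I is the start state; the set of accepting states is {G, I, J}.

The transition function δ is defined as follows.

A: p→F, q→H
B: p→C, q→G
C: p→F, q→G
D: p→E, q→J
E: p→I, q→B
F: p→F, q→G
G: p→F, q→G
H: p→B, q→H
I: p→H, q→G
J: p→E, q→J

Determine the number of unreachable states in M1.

4

No path from I leads to A, D, E, J; the other 6 states are all reachable.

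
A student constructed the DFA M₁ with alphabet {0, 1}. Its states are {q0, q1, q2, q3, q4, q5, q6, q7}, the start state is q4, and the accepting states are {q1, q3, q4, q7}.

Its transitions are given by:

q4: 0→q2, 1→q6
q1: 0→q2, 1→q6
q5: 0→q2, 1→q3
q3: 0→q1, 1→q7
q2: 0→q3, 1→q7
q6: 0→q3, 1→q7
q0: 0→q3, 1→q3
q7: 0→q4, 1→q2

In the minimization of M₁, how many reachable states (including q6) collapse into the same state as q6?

States {q0,q5} cannot be reached from the start state, so discard them.
Start with accepting vs non-accepting: {q1,q3,q4,q7} | {q2,q6}.
Refine {q1,q3,q4,q7} on symbol 0: members go to different blocks, giving {q1,q4} and {q3,q7}.
Refine {q3,q7} on symbol 1: members go to different blocks, giving {q3} and {q7}.
Stable partition: {q1,q4} | {q2,q6} | {q3} | {q7} — 4 equivalence classes.
The equivalence class containing q6 is {q2,q6}, of size 2.

2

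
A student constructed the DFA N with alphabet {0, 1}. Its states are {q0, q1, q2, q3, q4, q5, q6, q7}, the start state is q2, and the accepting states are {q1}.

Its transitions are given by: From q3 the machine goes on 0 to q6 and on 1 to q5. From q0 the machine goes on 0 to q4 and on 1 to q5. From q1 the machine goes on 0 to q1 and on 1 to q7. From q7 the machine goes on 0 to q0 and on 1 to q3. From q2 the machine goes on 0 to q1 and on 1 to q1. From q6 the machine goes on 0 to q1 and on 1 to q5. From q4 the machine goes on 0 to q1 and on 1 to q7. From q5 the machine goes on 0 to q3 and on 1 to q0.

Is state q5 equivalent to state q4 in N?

No

All states are reachable from the start state.
P0 = {q1} | {q0,q2,q3,q4,q5,q6,q7}.
Refine {q0,q2,q3,q4,q5,q6,q7} on symbol 0: members go to different blocks, giving {q0,q3,q5,q7} and {q2,q4,q6}.
On input 0, block {q0,q3,q5,q7} splits into {q0,q3} and {q5,q7}.
On input 1, block {q2,q4,q6} splits into {q4,q6} and {q2}.
The partition is now stable with 5 blocks: {q1} | {q0,q3} | {q4,q6} | {q5,q7} | {q2}.
q5 and q4 end up in different blocks, so they are distinguishable. For instance, the string '0' is accepted from only q4.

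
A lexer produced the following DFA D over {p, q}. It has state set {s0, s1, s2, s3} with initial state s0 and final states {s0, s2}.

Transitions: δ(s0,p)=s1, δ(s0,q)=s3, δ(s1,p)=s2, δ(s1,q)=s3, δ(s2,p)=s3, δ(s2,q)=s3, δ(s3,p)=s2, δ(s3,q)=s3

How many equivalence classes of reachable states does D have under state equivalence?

2

Every state is reachable, so we keep all 4.
Start with accepting vs non-accepting: {s0,s2} | {s1,s3}.
No further refinement is possible. Final partition (2 blocks): {s0,s2} | {s1,s3}.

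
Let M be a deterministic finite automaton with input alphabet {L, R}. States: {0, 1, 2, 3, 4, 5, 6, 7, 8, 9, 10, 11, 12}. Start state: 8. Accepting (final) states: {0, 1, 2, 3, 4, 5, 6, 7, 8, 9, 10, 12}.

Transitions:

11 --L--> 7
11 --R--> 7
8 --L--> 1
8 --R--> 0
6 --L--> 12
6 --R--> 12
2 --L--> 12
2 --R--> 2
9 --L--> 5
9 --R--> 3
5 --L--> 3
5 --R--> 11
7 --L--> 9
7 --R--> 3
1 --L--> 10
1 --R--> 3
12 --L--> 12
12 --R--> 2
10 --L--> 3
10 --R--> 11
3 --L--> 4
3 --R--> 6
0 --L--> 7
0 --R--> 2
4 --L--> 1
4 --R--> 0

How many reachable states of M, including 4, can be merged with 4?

3

P0 = {0,1,2,3,4,5,6,7,8,9,10,12} | {11}.
On input R, block {0,1,2,3,4,5,6,7,8,9,10,12} splits into {0,1,2,3,4,6,7,8,9,12} and {5,10}.
On input L, block {0,1,2,3,4,6,7,8,9,12} splits into {0,2,3,4,6,7,8,12} and {1,9}.
On input L, block {0,2,3,4,6,7,8,12} splits into {0,2,3,6,12} and {4,7,8}.
Split {0,2,3,6,12} by δ(·,L) → {2,6,12} and {0,3}.
No further refinement is possible. Final partition (6 blocks): {2,6,12} | {11} | {5,10} | {1,9} | {4,7,8} | {0,3}.
State 4 belongs to the block {4,7,8}, which has 3 states.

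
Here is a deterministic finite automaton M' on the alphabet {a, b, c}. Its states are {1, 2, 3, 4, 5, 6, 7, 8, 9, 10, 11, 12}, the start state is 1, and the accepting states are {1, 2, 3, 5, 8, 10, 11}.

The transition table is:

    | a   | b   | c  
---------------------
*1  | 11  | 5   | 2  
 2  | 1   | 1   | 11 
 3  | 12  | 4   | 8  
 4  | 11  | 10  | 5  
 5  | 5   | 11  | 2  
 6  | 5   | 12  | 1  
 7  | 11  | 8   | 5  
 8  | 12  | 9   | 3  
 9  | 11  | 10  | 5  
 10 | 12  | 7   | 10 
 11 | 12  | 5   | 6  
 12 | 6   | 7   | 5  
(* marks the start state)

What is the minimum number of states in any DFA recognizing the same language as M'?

P0 = {1,2,3,5,8,10,11} | {4,6,7,9,12}.
Split {1,2,3,5,8,10,11} by δ(·,a) → {3,8,10,11} and {1,2,5}.
On input b, block {3,8,10,11} splits into {3,8,10} and {11}.
On input a, block {4,6,7,9,12} splits into {4,7,9} and {6} and {12}.
On input a, block {1,2,5} splits into {2,5} and {1}.
Refine {2,5} on symbol a: members go to different blocks, giving {2} and {5}.
The partition is now stable with 8 blocks: {3,8,10} | {4,7,9} | {2} | {11} | {6} | {12} | {1} | {5}.

8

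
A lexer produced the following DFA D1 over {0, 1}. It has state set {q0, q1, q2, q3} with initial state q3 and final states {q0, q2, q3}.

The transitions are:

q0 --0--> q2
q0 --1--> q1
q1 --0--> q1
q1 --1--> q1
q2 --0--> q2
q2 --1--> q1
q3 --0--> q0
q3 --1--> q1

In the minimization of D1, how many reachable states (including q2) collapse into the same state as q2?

3

Every state is reachable, so we keep all 4.
P0 = {q0,q2,q3} | {q1}.
Stable partition: {q0,q2,q3} | {q1} — 2 equivalence classes.
The equivalence class containing q2 is {q0,q2,q3}, of size 3.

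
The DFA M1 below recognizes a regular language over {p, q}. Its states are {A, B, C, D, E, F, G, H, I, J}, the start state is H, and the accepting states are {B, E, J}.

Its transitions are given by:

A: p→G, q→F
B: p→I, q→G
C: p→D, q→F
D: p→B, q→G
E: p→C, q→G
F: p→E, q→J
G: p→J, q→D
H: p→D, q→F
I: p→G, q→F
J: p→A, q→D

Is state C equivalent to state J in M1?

No

All states are reachable from the start state.
P0 = {B,E,J} | {A,C,D,F,G,H,I}.
Refine {A,C,D,F,G,H,I} on symbol p: members go to different blocks, giving {A,C,H,I} and {D,F,G}.
On input q, block {D,F,G} splits into {D,G} and {F}.
Stable partition: {B,E,J} | {A,C,H,I} | {D,G} | {F} — 4 equivalence classes.
C and J end up in different blocks, so they are distinguishable. For instance, the string 'ε' is accepted from only J.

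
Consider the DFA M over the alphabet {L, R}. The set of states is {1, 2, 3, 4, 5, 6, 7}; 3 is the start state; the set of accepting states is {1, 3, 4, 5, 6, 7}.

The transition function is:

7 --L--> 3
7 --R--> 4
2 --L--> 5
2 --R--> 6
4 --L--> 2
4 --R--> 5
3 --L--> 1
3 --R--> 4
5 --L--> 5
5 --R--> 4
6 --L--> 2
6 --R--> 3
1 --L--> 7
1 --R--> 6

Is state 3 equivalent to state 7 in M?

All states are reachable from the start state.
P0 = {1,3,4,5,6,7} | {2}.
Split {1,3,4,5,6,7} by δ(·,L) → {1,3,5,7} and {4,6}.
The partition is now stable with 3 blocks: {1,3,5,7} | {2} | {4,6}.
3 and 7 lie in the same block of the stable partition, so they are equivalent — no string distinguishes them.

Yes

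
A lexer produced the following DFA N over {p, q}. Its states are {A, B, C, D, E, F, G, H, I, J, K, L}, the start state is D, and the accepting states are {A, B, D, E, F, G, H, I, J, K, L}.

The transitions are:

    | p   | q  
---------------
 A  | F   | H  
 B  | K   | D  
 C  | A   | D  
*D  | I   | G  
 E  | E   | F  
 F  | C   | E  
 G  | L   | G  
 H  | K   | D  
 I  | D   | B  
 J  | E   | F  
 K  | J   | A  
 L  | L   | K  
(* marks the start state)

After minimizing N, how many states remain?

All states are reachable from the start state.
P0 = {A,B,D,E,F,G,H,I,J,K,L} | {C}.
Split {A,B,D,E,F,G,H,I,J,K,L} by δ(·,p) → {A,B,D,E,G,H,I,J,K,L} and {F}.
Refine {A,B,D,E,G,H,I,J,K,L} on symbol p: members go to different blocks, giving {B,D,E,G,H,I,J,K,L} and {A}.
Split {B,D,E,G,H,I,J,K,L} by δ(·,q) → {B,D,G,H,I,L} and {E,J} and {K}.
Split {B,D,G,H,I,L} by δ(·,p) → {D,G,I,L} and {B,H}.
On input q, block {D,G,I,L} splits into {D,G} and {I} and {L}.
Refine {D,G} on symbol p: members go to different blocks, giving {D} and {G}.
The partition is now stable with 10 blocks: {D} | {C} | {F} | {A} | {E,J} | {K} | {B,H} | {I} | {L} | {G}.

10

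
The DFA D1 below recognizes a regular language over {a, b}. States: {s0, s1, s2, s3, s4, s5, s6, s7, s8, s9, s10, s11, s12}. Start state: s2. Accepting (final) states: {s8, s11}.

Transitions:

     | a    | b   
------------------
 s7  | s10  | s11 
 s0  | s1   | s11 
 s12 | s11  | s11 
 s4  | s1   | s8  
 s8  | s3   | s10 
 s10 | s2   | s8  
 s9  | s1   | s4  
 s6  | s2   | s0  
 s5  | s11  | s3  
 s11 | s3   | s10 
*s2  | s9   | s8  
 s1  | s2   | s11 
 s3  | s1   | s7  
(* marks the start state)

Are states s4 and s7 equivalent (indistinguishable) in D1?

Yes

States {s0,s5,s6,s12} cannot be reached from the start state, so discard them.
P0 = {s8,s11} | {s1,s2,s3,s4,s7,s9,s10}.
On input b, block {s1,s2,s3,s4,s7,s9,s10} splits into {s1,s2,s4,s7,s10} and {s3,s9}.
On input a, block {s1,s2,s4,s7,s10} splits into {s1,s4,s7,s10} and {s2}.
Refine {s1,s4,s7,s10} on symbol a: members go to different blocks, giving {s1,s10} and {s4,s7}.
No further refinement is possible. Final partition (5 blocks): {s8,s11} | {s1,s10} | {s3,s9} | {s2} | {s4,s7}.
s4 and s7 lie in the same block of the stable partition, so they are equivalent — no string distinguishes them.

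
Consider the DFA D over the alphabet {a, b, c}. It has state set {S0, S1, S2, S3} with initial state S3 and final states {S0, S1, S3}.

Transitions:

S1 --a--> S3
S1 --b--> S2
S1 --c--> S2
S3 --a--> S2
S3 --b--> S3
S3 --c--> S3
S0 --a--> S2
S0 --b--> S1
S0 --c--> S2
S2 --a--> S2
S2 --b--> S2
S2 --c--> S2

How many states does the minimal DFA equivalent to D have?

States {S0,S1} cannot be reached from the start state, so discard them.
Start with accepting vs non-accepting: {S3} | {S2}.
No further refinement is possible. Final partition (2 blocks): {S3} | {S2}.

2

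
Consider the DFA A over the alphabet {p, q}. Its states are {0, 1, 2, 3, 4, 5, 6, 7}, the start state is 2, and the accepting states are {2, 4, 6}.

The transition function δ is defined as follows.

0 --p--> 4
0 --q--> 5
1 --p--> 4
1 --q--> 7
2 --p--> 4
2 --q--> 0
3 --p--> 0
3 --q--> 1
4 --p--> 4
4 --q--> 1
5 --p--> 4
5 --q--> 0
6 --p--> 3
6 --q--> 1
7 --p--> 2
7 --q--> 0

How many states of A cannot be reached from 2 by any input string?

Starting at 2 and following transitions, the reachable set is {0, 1, 2, 4, 5, 7}. That leaves 3, 6 unreachable — 2 in total.

2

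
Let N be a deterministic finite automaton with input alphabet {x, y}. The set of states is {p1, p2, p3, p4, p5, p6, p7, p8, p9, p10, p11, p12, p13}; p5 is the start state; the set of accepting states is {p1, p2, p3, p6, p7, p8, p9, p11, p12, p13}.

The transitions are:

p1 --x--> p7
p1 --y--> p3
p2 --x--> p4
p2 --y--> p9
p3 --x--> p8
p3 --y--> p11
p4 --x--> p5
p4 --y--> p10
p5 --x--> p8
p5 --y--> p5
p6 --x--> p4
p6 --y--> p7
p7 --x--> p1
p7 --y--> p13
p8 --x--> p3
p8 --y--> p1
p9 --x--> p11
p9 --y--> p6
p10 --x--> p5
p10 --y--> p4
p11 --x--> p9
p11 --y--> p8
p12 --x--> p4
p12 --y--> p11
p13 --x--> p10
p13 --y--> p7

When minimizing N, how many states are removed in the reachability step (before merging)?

BFS from p5 reaches {p1, p3, p4, p5, p6, p7, p8, p9, p10, p11, p13}; the 2 state(s) p2, p12 are never visited.

2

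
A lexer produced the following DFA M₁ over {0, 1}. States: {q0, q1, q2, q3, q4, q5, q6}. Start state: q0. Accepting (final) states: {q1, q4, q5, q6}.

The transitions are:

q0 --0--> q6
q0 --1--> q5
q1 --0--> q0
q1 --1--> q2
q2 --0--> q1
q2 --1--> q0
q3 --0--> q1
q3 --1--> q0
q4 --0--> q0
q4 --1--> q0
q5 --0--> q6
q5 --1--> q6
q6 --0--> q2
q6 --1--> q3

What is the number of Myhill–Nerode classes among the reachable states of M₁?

States {q4} cannot be reached from the start state, so discard them.
Start with accepting vs non-accepting: {q1,q5,q6} | {q0,q2,q3}.
Refine {q1,q5,q6} on symbol 0: members go to different blocks, giving {q1,q6} and {q5}.
Split {q0,q2,q3} by δ(·,1) → {q2,q3} and {q0}.
Refine {q1,q6} on symbol 0: members go to different blocks, giving {q1} and {q6}.
Stable partition: {q1} | {q2,q3} | {q5} | {q0} | {q6} — 5 equivalence classes.

5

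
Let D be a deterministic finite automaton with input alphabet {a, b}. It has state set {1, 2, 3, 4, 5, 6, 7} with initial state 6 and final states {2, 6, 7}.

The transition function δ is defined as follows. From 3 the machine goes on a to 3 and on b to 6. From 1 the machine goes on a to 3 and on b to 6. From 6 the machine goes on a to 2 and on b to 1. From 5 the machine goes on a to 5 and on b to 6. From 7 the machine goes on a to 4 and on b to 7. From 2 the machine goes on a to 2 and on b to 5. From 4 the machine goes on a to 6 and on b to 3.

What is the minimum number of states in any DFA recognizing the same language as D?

States {4,7} cannot be reached from the start state, so discard them.
P0 = {2,6} | {1,3,5}.
The partition is now stable with 2 blocks: {2,6} | {1,3,5}.

2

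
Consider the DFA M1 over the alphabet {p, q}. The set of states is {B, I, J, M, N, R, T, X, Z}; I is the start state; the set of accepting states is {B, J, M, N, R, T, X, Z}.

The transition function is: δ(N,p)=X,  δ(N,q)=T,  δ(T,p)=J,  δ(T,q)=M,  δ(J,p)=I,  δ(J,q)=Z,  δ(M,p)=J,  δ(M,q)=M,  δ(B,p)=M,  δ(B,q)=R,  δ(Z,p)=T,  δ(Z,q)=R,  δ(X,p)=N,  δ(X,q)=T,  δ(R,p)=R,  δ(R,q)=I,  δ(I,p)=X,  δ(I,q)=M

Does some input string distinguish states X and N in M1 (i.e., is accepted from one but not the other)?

No

Reachable states from the start: {I,J,M,N,R,T,X,Z}. Unreachable: {B} — drop them.
P0 = {J,M,N,R,T,X,Z} | {I}.
On input p, block {J,M,N,R,T,X,Z} splits into {M,N,R,T,X,Z} and {J}.
On input p, block {M,N,R,T,X,Z} splits into {N,R,X,Z} and {M,T}.
Split {N,R,X,Z} by δ(·,p) → {N,R,X} and {Z}.
Split {N,R,X} by δ(·,q) → {N,X} and {R}.
The partition is now stable with 6 blocks: {N,X} | {I} | {J} | {M,T} | {Z} | {R}.
X and N lie in the same block of the stable partition, so they are equivalent — no string distinguishes them.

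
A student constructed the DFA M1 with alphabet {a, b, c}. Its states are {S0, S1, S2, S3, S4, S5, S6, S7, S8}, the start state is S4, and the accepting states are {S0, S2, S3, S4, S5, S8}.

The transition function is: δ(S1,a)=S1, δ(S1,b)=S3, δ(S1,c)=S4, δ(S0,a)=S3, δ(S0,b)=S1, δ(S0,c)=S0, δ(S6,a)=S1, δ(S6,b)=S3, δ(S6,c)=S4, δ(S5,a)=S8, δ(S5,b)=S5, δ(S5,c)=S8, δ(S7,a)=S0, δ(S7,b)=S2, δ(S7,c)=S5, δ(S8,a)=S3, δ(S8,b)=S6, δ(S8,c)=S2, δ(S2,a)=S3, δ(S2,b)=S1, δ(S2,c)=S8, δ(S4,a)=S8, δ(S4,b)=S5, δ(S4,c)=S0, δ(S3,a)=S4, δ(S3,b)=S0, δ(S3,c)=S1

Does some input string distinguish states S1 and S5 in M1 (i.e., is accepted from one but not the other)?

First remove the unreachable states {S7}; 8 states remain.
P0 = {S0,S2,S3,S4,S5,S8} | {S1,S6}.
Split {S0,S2,S3,S4,S5,S8} by δ(·,b) → {S0,S2,S8} and {S3,S4,S5}.
Refine {S3,S4,S5} on symbol a: members go to different blocks, giving {S4,S5} and {S3}.
The partition is now stable with 4 blocks: {S0,S2,S8} | {S1,S6} | {S4,S5} | {S3}.
S1 and S5 end up in different blocks, so they are distinguishable. For instance, the string 'ε' is accepted from only S5.

Yes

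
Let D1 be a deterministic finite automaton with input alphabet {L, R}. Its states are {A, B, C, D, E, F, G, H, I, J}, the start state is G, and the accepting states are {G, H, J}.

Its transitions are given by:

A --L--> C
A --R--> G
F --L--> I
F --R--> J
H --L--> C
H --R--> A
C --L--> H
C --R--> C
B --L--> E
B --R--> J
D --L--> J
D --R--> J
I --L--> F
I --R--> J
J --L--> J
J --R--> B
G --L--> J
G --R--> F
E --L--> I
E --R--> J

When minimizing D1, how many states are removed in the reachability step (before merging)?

No path from G leads to A, C, D, H; the other 6 states are all reachable.

4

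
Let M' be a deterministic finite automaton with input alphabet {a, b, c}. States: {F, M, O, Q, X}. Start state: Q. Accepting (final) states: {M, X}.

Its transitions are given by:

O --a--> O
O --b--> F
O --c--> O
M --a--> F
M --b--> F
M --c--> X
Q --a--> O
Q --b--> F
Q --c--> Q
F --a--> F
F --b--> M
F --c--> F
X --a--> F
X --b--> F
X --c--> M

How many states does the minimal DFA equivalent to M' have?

Start with accepting vs non-accepting: {M,X} | {F,O,Q}.
Split {F,O,Q} by δ(·,b) → {O,Q} and {F}.
Stable partition: {M,X} | {O,Q} | {F} — 3 equivalence classes.

3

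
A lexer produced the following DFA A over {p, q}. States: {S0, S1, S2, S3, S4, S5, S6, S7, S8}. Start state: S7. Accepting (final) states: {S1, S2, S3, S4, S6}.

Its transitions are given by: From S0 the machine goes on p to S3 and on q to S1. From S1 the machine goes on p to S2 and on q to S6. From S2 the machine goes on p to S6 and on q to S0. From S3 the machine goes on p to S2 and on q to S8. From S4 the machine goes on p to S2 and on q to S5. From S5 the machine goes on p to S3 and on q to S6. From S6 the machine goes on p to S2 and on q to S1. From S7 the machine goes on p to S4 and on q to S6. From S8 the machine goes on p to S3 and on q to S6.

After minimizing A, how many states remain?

All states are reachable from the start state.
Initial partition by acceptance: {S1,S2,S3,S4,S6} | {S0,S5,S7,S8}.
Refine {S1,S2,S3,S4,S6} on symbol q: members go to different blocks, giving {S2,S3,S4} and {S1,S6}.
Split {S2,S3,S4} by δ(·,p) → {S3,S4} and {S2}.
The partition is now stable with 4 blocks: {S3,S4} | {S0,S5,S7,S8} | {S1,S6} | {S2}.

4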